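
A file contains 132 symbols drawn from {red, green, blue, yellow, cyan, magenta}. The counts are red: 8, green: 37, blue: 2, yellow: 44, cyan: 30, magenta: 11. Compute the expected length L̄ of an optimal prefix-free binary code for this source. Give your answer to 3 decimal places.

Probabilities are the counts divided by 132.
Repeatedly combine the two least-probable nodes; the expected code length is the sum of the merged weights.
merge 1/66 + 2/33 → 5/66
merge 5/66 + 1/12 → 7/44
merge 7/44 + 5/22 → 17/44
merge 37/132 + 1/3 → 27/44
merge 17/44 + 27/44 → 1
L = 5/66 + 7/44 + 17/44 + 27/44 + 1 = 295/132 ≈ 2.235 bits/symbol.

2.235 bits/symbol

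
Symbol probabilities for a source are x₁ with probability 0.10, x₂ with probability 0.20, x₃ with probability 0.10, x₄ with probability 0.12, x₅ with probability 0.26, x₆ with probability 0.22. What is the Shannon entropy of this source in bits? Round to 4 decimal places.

2.4817 bits

H = −Σ pᵢ log₂ pᵢ.
−0.10·log₂(0.10) = 0.3322
−0.20·log₂(0.20) = 0.4644
−0.10·log₂(0.10) = 0.3322
−0.12·log₂(0.12) = 0.3671
−0.26·log₂(0.26) = 0.5053
−0.22·log₂(0.22) = 0.4806
Sum ≈ 2.4817 → 2.4817 bits.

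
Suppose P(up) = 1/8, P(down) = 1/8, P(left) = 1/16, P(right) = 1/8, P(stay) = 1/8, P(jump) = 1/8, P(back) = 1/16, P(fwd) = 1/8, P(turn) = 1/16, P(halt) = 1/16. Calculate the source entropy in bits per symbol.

3.25 bits

Each probability is a power of 1/2, so log₂(1/p) is an integer.
H = Σ p·log₂(1/p) = 1/8·3 + 1/8·3 + 1/16·4 + 1/8·3 + 1/8·3 + 1/8·3 + 1/16·4 + 1/8·3 + 1/16·4 + 1/16·4 = 3.25 bits.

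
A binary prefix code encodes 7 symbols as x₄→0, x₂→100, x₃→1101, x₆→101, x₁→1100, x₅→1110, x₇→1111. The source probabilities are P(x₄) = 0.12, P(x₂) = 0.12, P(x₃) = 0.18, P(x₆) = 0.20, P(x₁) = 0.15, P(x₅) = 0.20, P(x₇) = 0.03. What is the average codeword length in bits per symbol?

3.32 bits/symbol

L̄ = Σ pᵢ·ℓᵢ = 0.12·1 + 0.12·3 + 0.18·4 + 0.20·3 + 0.15·4 + 0.20·4 + 0.03·4 = 3.32 bits/symbol.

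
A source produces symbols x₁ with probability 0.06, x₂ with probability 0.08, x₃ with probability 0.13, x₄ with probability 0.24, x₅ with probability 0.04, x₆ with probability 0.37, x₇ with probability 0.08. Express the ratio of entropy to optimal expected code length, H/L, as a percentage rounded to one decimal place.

Entropy H = −Σ p log₂ p ≈ 2.4198 bits.
Huffman merges: 1/25+3/50→1/10; 2/25+2/25→4/25; 1/10+13/100→23/100; 4/25+23/100→39/100; 6/25+37/100→61/100; 39/100+61/100→1. L = 249/100 ≈ 2.4900.
Efficiency = H/L = 2.4198/2.4900 = 97.2%.

97.2%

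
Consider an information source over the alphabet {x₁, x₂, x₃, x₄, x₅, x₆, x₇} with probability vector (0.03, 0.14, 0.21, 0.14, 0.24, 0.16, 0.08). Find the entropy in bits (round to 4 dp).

H = −Σ pᵢ log₂ pᵢ.
−0.03·log₂(0.03) = 0.1518
−0.14·log₂(0.14) = 0.3971
−0.21·log₂(0.21) = 0.4728
−0.14·log₂(0.14) = 0.3971
−0.24·log₂(0.24) = 0.4941
−0.16·log₂(0.16) = 0.4230
−0.08·log₂(0.08) = 0.2915
Sum ≈ 2.6275 → 2.6275 bits.

2.6275 bits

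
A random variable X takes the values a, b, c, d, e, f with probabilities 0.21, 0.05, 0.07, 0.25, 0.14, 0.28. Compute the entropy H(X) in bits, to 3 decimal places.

2.369 bits

H = −Σ pᵢ log₂ pᵢ.
−0.21·log₂(0.21) = 0.4728
−0.05·log₂(0.05) = 0.2161
−0.07·log₂(0.07) = 0.2686
−0.25·log₂(0.25) = 0.5000
−0.14·log₂(0.14) = 0.3971
−0.28·log₂(0.28) = 0.5142
Sum ≈ 2.3688 → 2.369 bits.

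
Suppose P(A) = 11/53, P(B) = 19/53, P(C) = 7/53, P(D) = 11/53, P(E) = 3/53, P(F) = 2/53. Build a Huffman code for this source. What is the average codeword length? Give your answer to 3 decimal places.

Repeatedly combine the two least-probable nodes; the expected code length is the sum of the merged weights.
merge 2/53 + 3/53 → 5/53
merge 5/53 + 7/53 → 12/53
merge 11/53 + 11/53 → 22/53
merge 12/53 + 19/53 → 31/53
merge 22/53 + 31/53 → 1
L = 5/53 + 12/53 + 22/53 + 31/53 + 1 = 123/53 ≈ 2.321 bits/symbol.

2.321 bits/symbol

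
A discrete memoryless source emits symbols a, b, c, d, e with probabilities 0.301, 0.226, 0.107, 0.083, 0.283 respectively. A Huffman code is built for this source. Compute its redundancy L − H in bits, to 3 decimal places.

0.025 bits

Entropy H = −Σ p log₂ p ≈ 2.1647 bits.
Huffman merges: 83/1000+107/1000→19/100; 19/100+113/500→52/125; 283/1000+301/1000→73/125; 52/125+73/125→1. L = 219/100 ≈ 2.1900.
L − H = 2.1900 − 2.1647 = 0.025 bits.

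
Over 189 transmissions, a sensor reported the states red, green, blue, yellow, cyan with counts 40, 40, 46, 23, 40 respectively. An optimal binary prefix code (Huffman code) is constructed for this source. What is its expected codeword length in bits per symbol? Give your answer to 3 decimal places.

Probabilities are the counts divided by 189.
Repeatedly combine the two least-probable nodes; the expected code length is the sum of the merged weights.
merge 23/189 + 40/189 → 1/3
merge 40/189 + 40/189 → 80/189
merge 46/189 + 1/3 → 109/189
merge 80/189 + 109/189 → 1
L = 1/3 + 80/189 + 109/189 + 1 = 7/3 ≈ 2.333 bits/symbol.

2.333 bits/symbol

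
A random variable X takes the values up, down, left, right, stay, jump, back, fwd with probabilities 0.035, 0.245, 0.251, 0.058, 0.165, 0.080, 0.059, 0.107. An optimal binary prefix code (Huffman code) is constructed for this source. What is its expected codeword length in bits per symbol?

2.736 bits/symbol

Repeatedly combine the two least-probable nodes; the expected code length is the sum of the merged weights.
merge 7/200 + 29/500 → 93/1000
merge 59/1000 + 2/25 → 139/1000
merge 93/1000 + 107/1000 → 1/5
merge 139/1000 + 33/200 → 38/125
merge 1/5 + 49/200 → 89/200
merge 251/1000 + 38/125 → 111/200
merge 89/200 + 111/200 → 1
L = 93/1000 + 139/1000 + 1/5 + 38/125 + 89/200 + 111/200 + 1 = 342/125 = 2.736 bits/symbol.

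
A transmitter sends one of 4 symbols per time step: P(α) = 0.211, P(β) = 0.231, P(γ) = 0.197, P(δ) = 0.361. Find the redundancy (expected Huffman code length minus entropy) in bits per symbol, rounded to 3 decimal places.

Entropy H = −Σ p log₂ p ≈ 1.9543 bits.
Huffman merges: 197/1000+211/1000→51/125; 231/1000+361/1000→74/125; 51/125+74/125→1. L = 2 ≈ 2.0000.
L − H = 2.0000 − 1.9543 = 0.046 bits.

0.046 bits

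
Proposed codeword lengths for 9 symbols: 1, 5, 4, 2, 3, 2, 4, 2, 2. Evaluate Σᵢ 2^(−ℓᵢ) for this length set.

With common denominator 2^5 = 32: Σ 2^(−ℓᵢ) = 16/32 + 1/32 + 2/32 + 8/32 + 4/32 + 8/32 + 2/32 + 8/32 + 8/32 = 57/32 = 1.78125.

1.78125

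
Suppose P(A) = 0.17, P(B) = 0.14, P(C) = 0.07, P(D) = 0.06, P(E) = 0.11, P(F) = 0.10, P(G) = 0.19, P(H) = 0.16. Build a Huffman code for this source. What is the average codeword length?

2.94 bits/symbol

Repeatedly combine the two least-probable nodes; the expected code length is the sum of the merged weights.
merge 3/50 + 7/100 → 13/100
merge 1/10 + 11/100 → 21/100
merge 13/100 + 7/50 → 27/100
merge 4/25 + 17/100 → 33/100
merge 19/100 + 21/100 → 2/5
merge 27/100 + 33/100 → 3/5
merge 2/5 + 3/5 → 1
L = 13/100 + 21/100 + 27/100 + 33/100 + 2/5 + 3/5 + 1 = 147/50 = 2.94 bits/symbol.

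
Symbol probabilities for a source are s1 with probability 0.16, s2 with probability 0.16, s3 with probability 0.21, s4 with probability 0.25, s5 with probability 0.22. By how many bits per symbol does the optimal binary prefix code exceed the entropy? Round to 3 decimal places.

0.021 bits

Entropy H = −Σ p log₂ p ≈ 2.2994 bits.
Huffman merges: 4/25+4/25→8/25; 21/100+11/50→43/100; 1/4+8/25→57/100; 43/100+57/100→1. L = 58/25 ≈ 2.3200.
L − H = 2.3200 − 2.2994 = 0.021 bits.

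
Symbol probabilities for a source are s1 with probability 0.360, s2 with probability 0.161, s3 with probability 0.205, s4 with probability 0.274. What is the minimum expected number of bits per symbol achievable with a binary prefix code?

Repeatedly combine the two least-probable nodes; the expected code length is the sum of the merged weights.
merge 161/1000 + 41/200 → 183/500
merge 137/500 + 9/25 → 317/500
merge 183/500 + 317/500 → 1
L = 183/500 + 317/500 + 1 = 2 bits/symbol.

2 bits/symbol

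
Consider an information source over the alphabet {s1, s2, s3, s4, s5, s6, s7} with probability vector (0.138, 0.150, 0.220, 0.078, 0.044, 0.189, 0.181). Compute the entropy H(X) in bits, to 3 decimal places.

H = −Σ pᵢ log₂ pᵢ.
−0.138·log₂(0.138) = 0.3943
−0.150·log₂(0.150) = 0.4105
−0.220·log₂(0.220) = 0.4806
−0.078·log₂(0.078) = 0.2871
−0.044·log₂(0.044) = 0.1983
−0.189·log₂(0.189) = 0.4543
−0.181·log₂(0.181) = 0.4463
Sum ≈ 2.6714 → 2.671 bits.

2.671 bits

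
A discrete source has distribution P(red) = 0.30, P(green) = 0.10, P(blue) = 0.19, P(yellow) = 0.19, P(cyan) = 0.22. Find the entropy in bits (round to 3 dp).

H = −Σ pᵢ log₂ pᵢ.
−0.30·log₂(0.30) = 0.5211
−0.10·log₂(0.10) = 0.3322
−0.19·log₂(0.19) = 0.4552
−0.19·log₂(0.19) = 0.4552
−0.22·log₂(0.22) = 0.4806
Sum ≈ 2.2443 → 2.244 bits.

2.244 bits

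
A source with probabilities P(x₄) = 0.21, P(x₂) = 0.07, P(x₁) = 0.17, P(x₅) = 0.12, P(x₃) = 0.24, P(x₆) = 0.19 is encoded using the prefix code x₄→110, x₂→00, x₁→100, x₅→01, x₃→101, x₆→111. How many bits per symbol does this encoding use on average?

2.81 bits/symbol

L̄ = Σ pᵢ·ℓᵢ = 0.21·3 + 0.07·2 + 0.17·3 + 0.12·2 + 0.24·3 + 0.19·3 = 2.81 bits/symbol.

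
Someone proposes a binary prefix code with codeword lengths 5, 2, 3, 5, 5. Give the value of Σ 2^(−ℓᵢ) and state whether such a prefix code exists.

0.46875; yes

With common denominator 2^5 = 32: Σ 2^(−ℓᵢ) = 1/32 + 8/32 + 4/32 + 1/32 + 1/32 = 15/32 = 0.46875.
Kraft's inequality requires Σ ≤ 1; here Σ = 0.46875 ≤ 1, so such a prefix code exists.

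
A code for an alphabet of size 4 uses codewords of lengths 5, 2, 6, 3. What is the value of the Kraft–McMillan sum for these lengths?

0.421875

With common denominator 2^6 = 64: Σ 2^(−ℓᵢ) = 2/64 + 16/64 + 1/64 + 8/64 = 27/64 = 0.421875.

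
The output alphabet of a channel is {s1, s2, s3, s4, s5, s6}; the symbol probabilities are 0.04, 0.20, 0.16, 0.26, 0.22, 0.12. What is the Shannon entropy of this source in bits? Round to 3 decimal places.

H = −Σ pᵢ log₂ pᵢ.
−0.04·log₂(0.04) = 0.1858
−0.20·log₂(0.20) = 0.4644
−0.16·log₂(0.16) = 0.4230
−0.26·log₂(0.26) = 0.5053
−0.22·log₂(0.22) = 0.4806
−0.12·log₂(0.12) = 0.3671
Sum ≈ 2.4261 → 2.426 bits.

2.426 bits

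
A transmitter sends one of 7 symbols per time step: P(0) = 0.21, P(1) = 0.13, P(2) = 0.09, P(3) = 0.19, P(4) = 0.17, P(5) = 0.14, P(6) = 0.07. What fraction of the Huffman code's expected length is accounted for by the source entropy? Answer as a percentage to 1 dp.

98.7%

Entropy H = −Σ p log₂ p ≈ 2.7236 bits.
Huffman merges: 7/100+9/100→4/25; 13/100+7/50→27/100; 4/25+17/100→33/100; 19/100+21/100→2/5; 27/100+33/100→3/5; 2/5+3/5→1. L = 69/25 ≈ 2.7600.
Efficiency = H/L = 2.7236/2.7600 = 98.7%.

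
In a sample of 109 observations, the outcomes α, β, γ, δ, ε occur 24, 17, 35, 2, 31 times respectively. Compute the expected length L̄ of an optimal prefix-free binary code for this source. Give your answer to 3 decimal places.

2.174 bits/symbol

Probabilities are the counts divided by 109.
Repeatedly combine the two least-probable nodes; the expected code length is the sum of the merged weights.
merge 2/109 + 17/109 → 19/109
merge 19/109 + 24/109 → 43/109
merge 31/109 + 35/109 → 66/109
merge 43/109 + 66/109 → 1
L = 19/109 + 43/109 + 66/109 + 1 = 237/109 ≈ 2.174 bits/symbol.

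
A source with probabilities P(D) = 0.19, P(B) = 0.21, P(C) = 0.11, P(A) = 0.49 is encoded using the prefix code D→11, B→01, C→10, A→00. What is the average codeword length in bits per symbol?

2 bits/symbol

L̄ = Σ pᵢ·ℓᵢ = 0.19·2 + 0.21·2 + 0.11·2 + 0.49·2 = 2 bits/symbol.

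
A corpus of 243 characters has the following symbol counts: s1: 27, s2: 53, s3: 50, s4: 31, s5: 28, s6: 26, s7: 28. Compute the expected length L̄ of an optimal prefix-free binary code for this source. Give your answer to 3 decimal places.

Probabilities are the counts divided by 243.
Repeatedly combine the two least-probable nodes; the expected code length is the sum of the merged weights.
merge 26/243 + 1/9 → 53/243
merge 28/243 + 28/243 → 56/243
merge 31/243 + 50/243 → 1/3
merge 53/243 + 53/243 → 106/243
merge 56/243 + 1/3 → 137/243
merge 106/243 + 137/243 → 1
L = 53/243 + 56/243 + 1/3 + 106/243 + 137/243 + 1 = 676/243 ≈ 2.782 bits/symbol.

2.782 bits/symbol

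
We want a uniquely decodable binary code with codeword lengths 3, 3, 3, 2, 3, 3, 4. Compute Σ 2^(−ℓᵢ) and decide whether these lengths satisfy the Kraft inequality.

With common denominator 2^4 = 16: Σ 2^(−ℓᵢ) = 2/16 + 2/16 + 2/16 + 4/16 + 2/16 + 2/16 + 1/16 = 15/16 = 0.9375.
Kraft's inequality requires Σ ≤ 1; here Σ = 0.9375 ≤ 1, so such a prefix code exists.

0.9375; yes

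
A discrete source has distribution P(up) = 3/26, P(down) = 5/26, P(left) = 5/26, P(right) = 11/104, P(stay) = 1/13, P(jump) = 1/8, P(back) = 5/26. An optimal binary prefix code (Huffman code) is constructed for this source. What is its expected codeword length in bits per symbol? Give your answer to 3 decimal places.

Repeatedly combine the two least-probable nodes; the expected code length is the sum of the merged weights.
merge 1/13 + 11/104 → 19/104
merge 3/26 + 1/8 → 25/104
merge 19/104 + 5/26 → 3/8
merge 5/26 + 5/26 → 5/13
merge 25/104 + 3/8 → 8/13
merge 5/13 + 8/13 → 1
L = 19/104 + 25/104 + 3/8 + 5/13 + 8/13 + 1 = 291/104 ≈ 2.798 bits/symbol.

2.798 bits/symbol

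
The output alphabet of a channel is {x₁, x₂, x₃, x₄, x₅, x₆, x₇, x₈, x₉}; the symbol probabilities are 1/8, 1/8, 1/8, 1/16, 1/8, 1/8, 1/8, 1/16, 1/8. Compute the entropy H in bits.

3.125 bits

Each probability is a power of 1/2, so log₂(1/p) is an integer.
H = Σ p·log₂(1/p) = 1/8·3 + 1/8·3 + 1/8·3 + 1/16·4 + 1/8·3 + 1/8·3 + 1/8·3 + 1/16·4 + 1/8·3 = 3.125 bits.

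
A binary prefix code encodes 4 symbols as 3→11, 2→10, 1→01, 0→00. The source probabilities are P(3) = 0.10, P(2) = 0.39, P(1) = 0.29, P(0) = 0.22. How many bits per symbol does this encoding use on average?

L̄ = Σ pᵢ·ℓᵢ = 0.10·2 + 0.39·2 + 0.29·2 + 0.22·2 = 2 bits/symbol.

2 bits/symbol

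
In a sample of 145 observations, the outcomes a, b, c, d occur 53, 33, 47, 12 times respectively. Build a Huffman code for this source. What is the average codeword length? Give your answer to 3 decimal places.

1.945 bits/symbol

Probabilities are the counts divided by 145.
Repeatedly combine the two least-probable nodes; the expected code length is the sum of the merged weights.
merge 12/145 + 33/145 → 9/29
merge 9/29 + 47/145 → 92/145
merge 53/145 + 92/145 → 1
L = 9/29 + 92/145 + 1 = 282/145 ≈ 1.945 bits/symbol.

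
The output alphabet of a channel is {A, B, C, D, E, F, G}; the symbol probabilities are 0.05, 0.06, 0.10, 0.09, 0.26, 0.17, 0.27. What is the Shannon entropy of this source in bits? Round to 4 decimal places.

H = −Σ pᵢ log₂ pᵢ.
−0.05·log₂(0.05) = 0.2161
−0.06·log₂(0.06) = 0.2435
−0.10·log₂(0.10) = 0.3322
−0.09·log₂(0.09) = 0.3127
−0.26·log₂(0.26) = 0.5053
−0.17·log₂(0.17) = 0.4346
−0.27·log₂(0.27) = 0.5100
Sum ≈ 2.5544 → 2.5544 bits.

2.5544 bits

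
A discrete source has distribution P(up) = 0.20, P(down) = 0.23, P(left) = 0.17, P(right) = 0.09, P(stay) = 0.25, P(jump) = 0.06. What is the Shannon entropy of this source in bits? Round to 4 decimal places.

2.4428 bits

H = −Σ pᵢ log₂ pᵢ.
−0.20·log₂(0.20) = 0.4644
−0.23·log₂(0.23) = 0.4877
−0.17·log₂(0.17) = 0.4346
−0.09·log₂(0.09) = 0.3127
−0.25·log₂(0.25) = 0.5000
−0.06·log₂(0.06) = 0.2435
Sum ≈ 2.4428 → 2.4428 bits.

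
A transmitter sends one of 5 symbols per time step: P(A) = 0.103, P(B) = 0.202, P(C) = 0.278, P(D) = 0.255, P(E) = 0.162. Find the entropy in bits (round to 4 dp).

2.2454 bits

H = −Σ pᵢ log₂ pᵢ.
−0.103·log₂(0.103) = 0.3378
−0.202·log₂(0.202) = 0.4661
−0.278·log₂(0.278) = 0.5134
−0.255·log₂(0.255) = 0.5027
−0.162·log₂(0.162) = 0.4254
Sum ≈ 2.2454 → 2.2454 bits.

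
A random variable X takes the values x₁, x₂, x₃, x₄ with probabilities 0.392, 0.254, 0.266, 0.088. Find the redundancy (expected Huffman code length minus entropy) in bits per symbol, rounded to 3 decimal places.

Entropy H = −Σ p log₂ p ≈ 1.8486 bits.
Huffman merges: 11/125+127/500→171/500; 133/500+171/500→76/125; 49/125+76/125→1. L = 39/20 ≈ 1.9500.
L − H = 1.9500 − 1.8486 = 0.101 bits.

0.101 bits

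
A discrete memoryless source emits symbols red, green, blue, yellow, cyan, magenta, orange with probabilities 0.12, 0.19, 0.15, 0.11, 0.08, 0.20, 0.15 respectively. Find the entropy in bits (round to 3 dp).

2.750 bits

H = −Σ pᵢ log₂ pᵢ.
−0.12·log₂(0.12) = 0.3671
−0.19·log₂(0.19) = 0.4552
−0.15·log₂(0.15) = 0.4105
−0.11·log₂(0.11) = 0.3503
−0.08·log₂(0.08) = 0.2915
−0.20·log₂(0.20) = 0.4644
−0.15·log₂(0.15) = 0.4105
Sum ≈ 2.7496 → 2.750 bits.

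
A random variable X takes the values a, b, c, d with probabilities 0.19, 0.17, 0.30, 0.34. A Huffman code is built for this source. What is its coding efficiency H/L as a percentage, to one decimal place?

Entropy H = −Σ p log₂ p ≈ 1.9401 bits.
Huffman merges: 17/100+19/100→9/25; 3/10+17/50→16/25; 9/25+16/25→1. L = 2 ≈ 2.0000.
Efficiency = H/L = 1.9401/2.0000 = 97.0%.

97.0%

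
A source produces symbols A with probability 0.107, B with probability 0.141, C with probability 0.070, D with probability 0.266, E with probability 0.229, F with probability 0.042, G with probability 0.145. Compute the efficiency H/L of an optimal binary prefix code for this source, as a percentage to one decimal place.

99.5%

Entropy H = −Σ p log₂ p ≈ 2.6033 bits.
Huffman merges: 21/500+7/100→14/125; 107/1000+14/125→219/1000; 141/1000+29/200→143/500; 219/1000+229/1000→56/125; 133/500+143/500→69/125; 56/125+69/125→1. L = 2617/1000 ≈ 2.6170.
Efficiency = H/L = 2.6033/2.6170 = 99.5%.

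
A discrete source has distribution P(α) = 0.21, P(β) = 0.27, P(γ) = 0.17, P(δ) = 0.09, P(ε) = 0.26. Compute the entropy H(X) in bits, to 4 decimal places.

2.2354 bits

H = −Σ pᵢ log₂ pᵢ.
−0.21·log₂(0.21) = 0.4728
−0.27·log₂(0.27) = 0.5100
−0.17·log₂(0.17) = 0.4346
−0.09·log₂(0.09) = 0.3127
−0.26·log₂(0.26) = 0.5053
Sum ≈ 2.2354 → 2.2354 bits.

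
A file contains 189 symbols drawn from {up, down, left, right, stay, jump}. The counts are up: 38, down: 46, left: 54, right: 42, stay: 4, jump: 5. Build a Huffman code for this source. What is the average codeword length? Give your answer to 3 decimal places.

2.296 bits/symbol

Probabilities are the counts divided by 189.
Repeatedly combine the two least-probable nodes; the expected code length is the sum of the merged weights.
merge 4/189 + 5/189 → 1/21
merge 1/21 + 38/189 → 47/189
merge 2/9 + 46/189 → 88/189
merge 47/189 + 2/7 → 101/189
merge 88/189 + 101/189 → 1
L = 1/21 + 47/189 + 88/189 + 101/189 + 1 = 62/27 ≈ 2.296 bits/symbol.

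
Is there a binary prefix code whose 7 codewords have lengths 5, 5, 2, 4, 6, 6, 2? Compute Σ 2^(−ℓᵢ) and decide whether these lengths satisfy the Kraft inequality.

With common denominator 2^6 = 64: Σ 2^(−ℓᵢ) = 2/64 + 2/64 + 16/64 + 4/64 + 1/64 + 1/64 + 16/64 = 42/64 = 0.65625.
Kraft's inequality requires Σ ≤ 1; here Σ = 0.65625 ≤ 1, so such a prefix code exists.

0.65625; yes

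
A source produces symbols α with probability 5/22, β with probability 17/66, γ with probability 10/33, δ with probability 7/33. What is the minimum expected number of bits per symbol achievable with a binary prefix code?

2 bits/symbol

Repeatedly combine the two least-probable nodes; the expected code length is the sum of the merged weights.
merge 7/33 + 5/22 → 29/66
merge 17/66 + 10/33 → 37/66
merge 29/66 + 37/66 → 1
L = 29/66 + 37/66 + 1 = 2 bits/symbol.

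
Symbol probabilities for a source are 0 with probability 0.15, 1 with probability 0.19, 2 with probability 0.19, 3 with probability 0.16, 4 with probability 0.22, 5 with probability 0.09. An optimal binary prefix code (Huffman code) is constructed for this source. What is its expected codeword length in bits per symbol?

Repeatedly combine the two least-probable nodes; the expected code length is the sum of the merged weights.
merge 9/100 + 3/20 → 6/25
merge 4/25 + 19/100 → 7/20
merge 19/100 + 11/50 → 41/100
merge 6/25 + 7/20 → 59/100
merge 41/100 + 59/100 → 1
L = 6/25 + 7/20 + 41/100 + 59/100 + 1 = 259/100 = 2.59 bits/symbol.

2.59 bits/symbol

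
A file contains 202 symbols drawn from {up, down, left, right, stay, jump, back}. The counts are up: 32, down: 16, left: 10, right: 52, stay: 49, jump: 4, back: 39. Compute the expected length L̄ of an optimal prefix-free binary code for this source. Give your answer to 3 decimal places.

2.525 bits/symbol

Probabilities are the counts divided by 202.
Repeatedly combine the two least-probable nodes; the expected code length is the sum of the merged weights.
merge 2/101 + 5/101 → 7/101
merge 7/101 + 8/101 → 15/101
merge 15/101 + 16/101 → 31/101
merge 39/202 + 49/202 → 44/101
merge 26/101 + 31/101 → 57/101
merge 44/101 + 57/101 → 1
L = 7/101 + 15/101 + 31/101 + 44/101 + 57/101 + 1 = 255/101 ≈ 2.525 bits/symbol.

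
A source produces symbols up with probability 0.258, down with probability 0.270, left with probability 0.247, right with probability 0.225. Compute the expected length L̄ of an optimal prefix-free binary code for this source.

2 bits/symbol

Repeatedly combine the two least-probable nodes; the expected code length is the sum of the merged weights.
merge 9/40 + 247/1000 → 59/125
merge 129/500 + 27/100 → 66/125
merge 59/125 + 66/125 → 1
L = 59/125 + 66/125 + 1 = 2 bits/symbol.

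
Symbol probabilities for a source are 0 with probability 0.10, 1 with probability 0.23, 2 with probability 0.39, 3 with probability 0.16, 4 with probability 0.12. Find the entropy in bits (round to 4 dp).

H = −Σ pᵢ log₂ pᵢ.
−0.10·log₂(0.10) = 0.3322
−0.23·log₂(0.23) = 0.4877
−0.39·log₂(0.39) = 0.5298
−0.16·log₂(0.16) = 0.4230
−0.12·log₂(0.12) = 0.3671
Sum ≈ 2.1397 → 2.1397 bits.

2.1397 bits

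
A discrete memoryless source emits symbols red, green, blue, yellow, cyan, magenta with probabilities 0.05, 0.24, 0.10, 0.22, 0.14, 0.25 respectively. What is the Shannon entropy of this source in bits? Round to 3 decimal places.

2.420 bits

H = −Σ pᵢ log₂ pᵢ.
−0.05·log₂(0.05) = 0.2161
−0.24·log₂(0.24) = 0.4941
−0.10·log₂(0.10) = 0.3322
−0.22·log₂(0.22) = 0.4806
−0.14·log₂(0.14) = 0.3971
−0.25·log₂(0.25) = 0.5000
Sum ≈ 2.4201 → 2.420 bits.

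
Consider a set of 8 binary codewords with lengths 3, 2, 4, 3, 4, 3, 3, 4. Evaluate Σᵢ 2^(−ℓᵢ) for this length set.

With common denominator 2^4 = 16: Σ 2^(−ℓᵢ) = 2/16 + 4/16 + 1/16 + 2/16 + 1/16 + 2/16 + 2/16 + 1/16 = 15/16 = 0.9375.

0.9375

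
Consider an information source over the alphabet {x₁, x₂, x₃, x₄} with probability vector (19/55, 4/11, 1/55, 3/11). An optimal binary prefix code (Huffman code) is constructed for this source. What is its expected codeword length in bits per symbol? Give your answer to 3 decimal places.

Repeatedly combine the two least-probable nodes; the expected code length is the sum of the merged weights.
merge 1/55 + 3/11 → 16/55
merge 16/55 + 19/55 → 7/11
merge 4/11 + 7/11 → 1
L = 16/55 + 7/11 + 1 = 106/55 ≈ 1.927 bits/symbol.

1.927 bits/symbol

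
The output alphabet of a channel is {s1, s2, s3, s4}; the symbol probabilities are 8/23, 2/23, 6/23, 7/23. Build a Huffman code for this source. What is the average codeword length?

2 bits/symbol

Repeatedly combine the two least-probable nodes; the expected code length is the sum of the merged weights.
merge 2/23 + 6/23 → 8/23
merge 7/23 + 8/23 → 15/23
merge 8/23 + 15/23 → 1
L = 8/23 + 15/23 + 1 = 2 bits/symbol.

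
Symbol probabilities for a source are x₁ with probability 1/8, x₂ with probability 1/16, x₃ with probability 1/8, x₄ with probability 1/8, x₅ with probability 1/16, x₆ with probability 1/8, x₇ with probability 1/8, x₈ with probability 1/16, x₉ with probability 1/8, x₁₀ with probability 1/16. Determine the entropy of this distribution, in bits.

3.25 bits

Each probability is a power of 1/2, so log₂(1/p) is an integer.
H = Σ p·log₂(1/p) = 1/8·3 + 1/16·4 + 1/8·3 + 1/8·3 + 1/16·4 + 1/8·3 + 1/8·3 + 1/16·4 + 1/8·3 + 1/16·4 = 3.25 bits.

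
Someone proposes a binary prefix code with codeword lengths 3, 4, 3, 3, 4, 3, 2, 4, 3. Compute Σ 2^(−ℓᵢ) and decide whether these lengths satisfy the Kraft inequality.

With common denominator 2^4 = 16: Σ 2^(−ℓᵢ) = 2/16 + 1/16 + 2/16 + 2/16 + 1/16 + 2/16 + 4/16 + 1/16 + 2/16 = 17/16 = 1.0625.
Kraft's inequality requires Σ ≤ 1; here Σ = 1.0625 > 1, so no such prefix code exists.

1.0625; no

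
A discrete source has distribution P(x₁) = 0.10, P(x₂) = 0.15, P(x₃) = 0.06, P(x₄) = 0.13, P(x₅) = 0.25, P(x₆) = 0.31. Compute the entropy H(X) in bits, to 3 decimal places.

H = −Σ pᵢ log₂ pᵢ.
−0.10·log₂(0.10) = 0.3322
−0.15·log₂(0.15) = 0.4105
−0.06·log₂(0.06) = 0.2435
−0.13·log₂(0.13) = 0.3826
−0.25·log₂(0.25) = 0.5000
−0.31·log₂(0.31) = 0.5238
Sum ≈ 2.3927 → 2.393 bits.

2.393 bits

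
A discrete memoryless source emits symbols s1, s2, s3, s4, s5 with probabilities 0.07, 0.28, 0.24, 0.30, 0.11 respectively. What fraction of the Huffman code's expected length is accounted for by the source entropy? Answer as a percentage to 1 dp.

Entropy H = −Σ p log₂ p ≈ 2.1483 bits.
Huffman merges: 7/100+11/100→9/50; 9/50+6/25→21/50; 7/25+3/10→29/50; 21/50+29/50→1. L = 109/50 ≈ 2.1800.
Efficiency = H/L = 2.1483/2.1800 = 98.5%.

98.5%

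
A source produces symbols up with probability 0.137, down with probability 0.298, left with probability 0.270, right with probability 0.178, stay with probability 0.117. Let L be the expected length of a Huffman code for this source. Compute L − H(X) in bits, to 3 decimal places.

Entropy H = −Σ p log₂ p ≈ 2.2288 bits.
Huffman merges: 117/1000+137/1000→127/500; 89/500+127/500→54/125; 27/100+149/500→71/125; 54/125+71/125→1. L = 1127/500 ≈ 2.2540.
L − H = 2.2540 − 2.2288 = 0.025 bits.

0.025 bits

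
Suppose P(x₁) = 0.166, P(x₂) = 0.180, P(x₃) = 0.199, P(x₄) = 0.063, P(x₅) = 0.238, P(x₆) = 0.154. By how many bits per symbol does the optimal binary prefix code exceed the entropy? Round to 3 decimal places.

0.064 bits

Entropy H = −Σ p log₂ p ≈ 2.4987 bits.
Huffman merges: 63/1000+77/500→217/1000; 83/500+9/50→173/500; 199/1000+217/1000→52/125; 119/500+173/500→73/125; 52/125+73/125→1. L = 2563/1000 ≈ 2.5630.
L − H = 2.5630 − 2.4987 = 0.064 bits.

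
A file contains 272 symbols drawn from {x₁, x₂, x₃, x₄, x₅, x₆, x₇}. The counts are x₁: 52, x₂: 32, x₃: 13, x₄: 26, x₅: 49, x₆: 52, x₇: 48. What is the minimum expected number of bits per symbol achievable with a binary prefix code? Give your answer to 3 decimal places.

Probabilities are the counts divided by 272.
Repeatedly combine the two least-probable nodes; the expected code length is the sum of the merged weights.
merge 13/272 + 13/136 → 39/272
merge 2/17 + 39/272 → 71/272
merge 3/17 + 49/272 → 97/272
merge 13/68 + 13/68 → 13/34
merge 71/272 + 97/272 → 21/34
merge 13/34 + 21/34 → 1
L = 39/272 + 71/272 + 97/272 + 13/34 + 21/34 + 1 = 751/272 ≈ 2.761 bits/symbol.

2.761 bits/symbol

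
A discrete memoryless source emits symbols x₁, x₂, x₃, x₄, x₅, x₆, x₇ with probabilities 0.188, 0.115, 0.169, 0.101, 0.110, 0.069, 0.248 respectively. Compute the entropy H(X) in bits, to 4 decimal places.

H = −Σ pᵢ log₂ pᵢ.
−0.188·log₂(0.188) = 0.4533
−0.115·log₂(0.115) = 0.3588
−0.169·log₂(0.169) = 0.4335
−0.101·log₂(0.101) = 0.3341
−0.110·log₂(0.110) = 0.3503
−0.069·log₂(0.069) = 0.2662
−0.248·log₂(0.248) = 0.4989
Sum ≈ 2.6950 → 2.6950 bits.

2.6950 bits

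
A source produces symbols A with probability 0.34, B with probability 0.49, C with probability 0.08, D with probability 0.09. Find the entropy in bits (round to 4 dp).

1.6376 bits

H = −Σ pᵢ log₂ pᵢ.
−0.34·log₂(0.34) = 0.5292
−0.49·log₂(0.49) = 0.5043
−0.08·log₂(0.08) = 0.2915
−0.09·log₂(0.09) = 0.3127
Sum ≈ 1.6376 → 1.6376 bits.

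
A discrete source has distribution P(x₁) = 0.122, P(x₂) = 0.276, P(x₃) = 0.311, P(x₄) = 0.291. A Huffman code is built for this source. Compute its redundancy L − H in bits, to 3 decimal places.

Entropy H = −Σ p log₂ p ≈ 1.9252 bits.
Huffman merges: 61/500+69/250→199/500; 291/1000+311/1000→301/500; 199/500+301/500→1. L = 2 ≈ 2.0000.
L − H = 2.0000 − 1.9252 = 0.075 bits.

0.075 bits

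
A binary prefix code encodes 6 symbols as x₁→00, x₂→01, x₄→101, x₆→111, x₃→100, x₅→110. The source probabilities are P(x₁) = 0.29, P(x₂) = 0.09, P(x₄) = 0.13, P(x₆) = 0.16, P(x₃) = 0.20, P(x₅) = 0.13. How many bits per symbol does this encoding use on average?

2.62 bits/symbol

L̄ = Σ pᵢ·ℓᵢ = 0.29·2 + 0.09·2 + 0.13·3 + 0.16·3 + 0.20·3 + 0.13·3 = 2.62 bits/symbol.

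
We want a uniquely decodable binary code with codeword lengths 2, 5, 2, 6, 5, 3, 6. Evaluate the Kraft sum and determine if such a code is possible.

With common denominator 2^6 = 64: Σ 2^(−ℓᵢ) = 16/64 + 2/64 + 16/64 + 1/64 + 2/64 + 8/64 + 1/64 = 46/64 = 0.71875.
Kraft's inequality requires Σ ≤ 1; here Σ = 0.71875 ≤ 1, so such a prefix code exists.

0.71875; yes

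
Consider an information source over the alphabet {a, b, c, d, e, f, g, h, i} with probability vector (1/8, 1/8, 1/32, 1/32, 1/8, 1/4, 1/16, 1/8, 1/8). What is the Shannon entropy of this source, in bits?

Each probability is a power of 1/2, so log₂(1/p) is an integer.
H = Σ p·log₂(1/p) = 1/8·3 + 1/8·3 + 1/32·5 + 1/32·5 + 1/8·3 + 1/4·2 + 1/16·4 + 1/8·3 + 1/8·3 = 2.9375 bits.

2.9375 bits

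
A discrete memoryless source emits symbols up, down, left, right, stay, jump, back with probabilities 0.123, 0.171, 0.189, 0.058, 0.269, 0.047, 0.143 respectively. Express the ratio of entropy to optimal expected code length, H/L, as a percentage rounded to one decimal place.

98.9%

Entropy H = −Σ p log₂ p ≈ 2.6182 bits.
Huffman merges: 47/1000+29/500→21/200; 21/200+123/1000→57/250; 143/1000+171/1000→157/500; 189/1000+57/250→417/1000; 269/1000+157/500→583/1000; 417/1000+583/1000→1. L = 2647/1000 ≈ 2.6470.
Efficiency = H/L = 2.6182/2.6470 = 98.9%.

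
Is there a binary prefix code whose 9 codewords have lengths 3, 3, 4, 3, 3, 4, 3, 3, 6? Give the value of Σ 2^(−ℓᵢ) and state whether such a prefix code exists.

0.890625; yes

With common denominator 2^6 = 64: Σ 2^(−ℓᵢ) = 8/64 + 8/64 + 4/64 + 8/64 + 8/64 + 4/64 + 8/64 + 8/64 + 1/64 = 57/64 = 0.890625.
Kraft's inequality requires Σ ≤ 1; here Σ = 0.890625 ≤ 1, so such a prefix code exists.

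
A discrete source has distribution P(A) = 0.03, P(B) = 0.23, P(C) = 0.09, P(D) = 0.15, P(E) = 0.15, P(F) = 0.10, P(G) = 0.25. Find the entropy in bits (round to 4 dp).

2.6054 bits

H = −Σ pᵢ log₂ pᵢ.
−0.03·log₂(0.03) = 0.1518
−0.23·log₂(0.23) = 0.4877
−0.09·log₂(0.09) = 0.3127
−0.15·log₂(0.15) = 0.4105
−0.15·log₂(0.15) = 0.4105
−0.10·log₂(0.10) = 0.3322
−0.25·log₂(0.25) = 0.5000
Sum ≈ 2.6054 → 2.6054 bits.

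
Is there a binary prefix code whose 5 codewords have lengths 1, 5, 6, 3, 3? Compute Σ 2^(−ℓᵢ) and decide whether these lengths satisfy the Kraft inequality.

0.796875; yes

With common denominator 2^6 = 64: Σ 2^(−ℓᵢ) = 32/64 + 2/64 + 1/64 + 8/64 + 8/64 = 51/64 = 0.796875.
Kraft's inequality requires Σ ≤ 1; here Σ = 0.796875 ≤ 1, so such a prefix code exists.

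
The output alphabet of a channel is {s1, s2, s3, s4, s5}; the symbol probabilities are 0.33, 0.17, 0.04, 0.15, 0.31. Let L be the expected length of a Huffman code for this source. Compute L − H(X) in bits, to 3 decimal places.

0.107 bits

Entropy H = −Σ p log₂ p ≈ 2.0825 bits.
Huffman merges: 1/25+3/20→19/100; 17/100+19/100→9/25; 31/100+33/100→16/25; 9/25+16/25→1. L = 219/100 ≈ 2.1900.
L − H = 2.1900 − 2.0825 = 0.107 bits.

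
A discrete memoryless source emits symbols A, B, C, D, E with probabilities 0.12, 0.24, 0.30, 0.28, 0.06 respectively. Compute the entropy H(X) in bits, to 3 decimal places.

2.140 bits

H = −Σ pᵢ log₂ pᵢ.
−0.12·log₂(0.12) = 0.3671
−0.24·log₂(0.24) = 0.4941
−0.30·log₂(0.30) = 0.5211
−0.28·log₂(0.28) = 0.5142
−0.06·log₂(0.06) = 0.2435
Sum ≈ 2.1400 → 2.140 bits.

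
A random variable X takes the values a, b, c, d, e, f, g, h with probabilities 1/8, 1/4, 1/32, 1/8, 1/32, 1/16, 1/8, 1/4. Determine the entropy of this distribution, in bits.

Each probability is a power of 1/2, so log₂(1/p) is an integer.
H = Σ p·log₂(1/p) = 1/8·3 + 1/4·2 + 1/32·5 + 1/8·3 + 1/32·5 + 1/16·4 + 1/8·3 + 1/4·2 = 2.6875 bits.

2.6875 bits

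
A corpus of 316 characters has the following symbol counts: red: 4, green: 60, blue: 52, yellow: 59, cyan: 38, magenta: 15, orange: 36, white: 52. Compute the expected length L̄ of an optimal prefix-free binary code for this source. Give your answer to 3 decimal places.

Probabilities are the counts divided by 316.
Repeatedly combine the two least-probable nodes; the expected code length is the sum of the merged weights.
merge 1/79 + 15/316 → 19/316
merge 19/316 + 9/79 → 55/316
merge 19/158 + 13/79 → 45/158
merge 13/79 + 55/316 → 107/316
merge 59/316 + 15/79 → 119/316
merge 45/158 + 107/316 → 197/316
merge 119/316 + 197/316 → 1
L = 19/316 + 55/316 + 45/158 + 107/316 + 119/316 + 197/316 + 1 = 903/316 ≈ 2.858 bits/symbol.

2.858 bits/symbol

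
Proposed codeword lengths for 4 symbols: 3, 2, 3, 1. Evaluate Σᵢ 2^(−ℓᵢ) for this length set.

1

With common denominator 2^3 = 8: Σ 2^(−ℓᵢ) = 1/8 + 2/8 + 1/8 + 4/8 = 8/8 = 1.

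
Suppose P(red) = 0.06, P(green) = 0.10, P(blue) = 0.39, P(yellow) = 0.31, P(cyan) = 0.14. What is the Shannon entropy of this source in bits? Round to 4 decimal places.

H = −Σ pᵢ log₂ pᵢ.
−0.06·log₂(0.06) = 0.2435
−0.10·log₂(0.10) = 0.3322
−0.39·log₂(0.39) = 0.5298
−0.31·log₂(0.31) = 0.5238
−0.14·log₂(0.14) = 0.3971
Sum ≈ 2.0264 → 2.0264 bits.

2.0264 bits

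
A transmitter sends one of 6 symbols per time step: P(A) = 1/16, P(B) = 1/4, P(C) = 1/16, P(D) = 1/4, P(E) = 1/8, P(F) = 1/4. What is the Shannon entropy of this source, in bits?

2.375 bits

Each probability is a power of 1/2, so log₂(1/p) is an integer.
H = Σ p·log₂(1/p) = 1/16·4 + 1/4·2 + 1/16·4 + 1/4·2 + 1/8·3 + 1/4·2 = 2.375 bits.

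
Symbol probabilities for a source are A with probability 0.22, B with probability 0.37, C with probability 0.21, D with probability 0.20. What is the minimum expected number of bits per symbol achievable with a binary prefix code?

Repeatedly combine the two least-probable nodes; the expected code length is the sum of the merged weights.
merge 1/5 + 21/100 → 41/100
merge 11/50 + 37/100 → 59/100
merge 41/100 + 59/100 → 1
L = 41/100 + 59/100 + 1 = 2 bits/symbol.

2 bits/symbol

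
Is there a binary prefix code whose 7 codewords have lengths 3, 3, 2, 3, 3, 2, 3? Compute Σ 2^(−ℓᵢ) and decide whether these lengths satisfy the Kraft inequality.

1.125; no

With common denominator 2^3 = 8: Σ 2^(−ℓᵢ) = 1/8 + 1/8 + 2/8 + 1/8 + 1/8 + 2/8 + 1/8 = 9/8 = 1.125.
Kraft's inequality requires Σ ≤ 1; here Σ = 1.125 > 1, so no such prefix code exists.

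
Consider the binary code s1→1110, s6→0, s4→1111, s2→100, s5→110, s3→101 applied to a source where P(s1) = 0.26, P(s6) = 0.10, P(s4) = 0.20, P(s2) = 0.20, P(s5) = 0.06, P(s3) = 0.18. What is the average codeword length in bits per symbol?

L̄ = Σ pᵢ·ℓᵢ = 0.26·4 + 0.10·1 + 0.20·4 + 0.20·3 + 0.06·3 + 0.18·3 = 3.26 bits/symbol.

3.26 bits/symbol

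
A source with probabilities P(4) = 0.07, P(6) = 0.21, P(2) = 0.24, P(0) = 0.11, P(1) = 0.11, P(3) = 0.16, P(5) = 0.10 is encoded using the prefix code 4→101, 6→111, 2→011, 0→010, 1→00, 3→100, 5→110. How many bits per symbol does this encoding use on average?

2.89 bits/symbol

L̄ = Σ pᵢ·ℓᵢ = 0.07·3 + 0.21·3 + 0.24·3 + 0.11·3 + 0.11·2 + 0.16·3 + 0.10·3 = 2.89 bits/symbol.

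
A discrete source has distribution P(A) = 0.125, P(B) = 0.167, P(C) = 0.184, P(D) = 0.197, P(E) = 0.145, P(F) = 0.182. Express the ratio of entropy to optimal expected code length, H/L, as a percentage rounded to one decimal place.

Entropy H = −Σ p log₂ p ≈ 2.5686 bits.
Huffman merges: 1/8+29/200→27/100; 167/1000+91/500→349/1000; 23/125+197/1000→381/1000; 27/100+349/1000→619/1000; 381/1000+619/1000→1. L = 2619/1000 ≈ 2.6190.
Efficiency = H/L = 2.5686/2.6190 = 98.1%.

98.1%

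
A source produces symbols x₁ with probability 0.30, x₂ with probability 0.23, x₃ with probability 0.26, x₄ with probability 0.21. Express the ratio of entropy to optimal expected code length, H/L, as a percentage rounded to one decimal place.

99.3%

Entropy H = −Σ p log₂ p ≈ 1.9869 bits.
Huffman merges: 21/100+23/100→11/25; 13/50+3/10→14/25; 11/25+14/25→1. L = 2 ≈ 2.0000.
Efficiency = H/L = 1.9869/2.0000 = 99.3%.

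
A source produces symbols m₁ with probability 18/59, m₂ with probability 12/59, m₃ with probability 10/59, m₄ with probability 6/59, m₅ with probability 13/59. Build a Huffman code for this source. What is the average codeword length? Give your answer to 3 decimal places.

2.271 bits/symbol

Repeatedly combine the two least-probable nodes; the expected code length is the sum of the merged weights.
merge 6/59 + 10/59 → 16/59
merge 12/59 + 13/59 → 25/59
merge 16/59 + 18/59 → 34/59
merge 25/59 + 34/59 → 1
L = 16/59 + 25/59 + 34/59 + 1 = 134/59 ≈ 2.271 bits/symbol.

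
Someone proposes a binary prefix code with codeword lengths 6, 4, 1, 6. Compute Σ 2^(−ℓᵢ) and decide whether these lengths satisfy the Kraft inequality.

With common denominator 2^6 = 64: Σ 2^(−ℓᵢ) = 1/64 + 4/64 + 32/64 + 1/64 = 38/64 = 0.59375.
Kraft's inequality requires Σ ≤ 1; here Σ = 0.59375 ≤ 1, so such a prefix code exists.

0.59375; yes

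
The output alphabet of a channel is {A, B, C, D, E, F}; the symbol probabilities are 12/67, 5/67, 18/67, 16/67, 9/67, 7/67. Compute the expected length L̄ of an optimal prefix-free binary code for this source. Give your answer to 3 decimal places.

Repeatedly combine the two least-probable nodes; the expected code length is the sum of the merged weights.
merge 5/67 + 7/67 → 12/67
merge 9/67 + 12/67 → 21/67
merge 12/67 + 16/67 → 28/67
merge 18/67 + 21/67 → 39/67
merge 28/67 + 39/67 → 1
L = 12/67 + 21/67 + 28/67 + 39/67 + 1 = 167/67 ≈ 2.493 bits/symbol.

2.493 bits/symbol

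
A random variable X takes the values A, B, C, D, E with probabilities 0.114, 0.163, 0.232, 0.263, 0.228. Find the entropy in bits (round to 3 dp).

2.266 bits

H = −Σ pᵢ log₂ pᵢ.
−0.114·log₂(0.114) = 0.3571
−0.163·log₂(0.163) = 0.4266
−0.232·log₂(0.232) = 0.4890
−0.263·log₂(0.263) = 0.5068
−0.228·log₂(0.228) = 0.4863
Sum ≈ 2.2658 → 2.266 bits.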